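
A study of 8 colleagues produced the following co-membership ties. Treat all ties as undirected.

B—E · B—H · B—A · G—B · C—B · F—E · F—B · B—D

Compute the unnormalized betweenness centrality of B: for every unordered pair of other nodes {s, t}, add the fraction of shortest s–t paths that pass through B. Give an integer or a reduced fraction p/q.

Pairs whose geodesics pass through B — F–G: 1; F–A: 1; F–D: 1; F–H: 1; F–C: 1; G–A: 1; G–D: 1; G–H: 1; G–E: 1; G–C: 1; A–D: 1; A–H: 1; A–E: 1; A–C: 1 … (+6 more pairs).
All other pairs contribute 0.
Summing the contributions gives betweenness(B) = 20.

20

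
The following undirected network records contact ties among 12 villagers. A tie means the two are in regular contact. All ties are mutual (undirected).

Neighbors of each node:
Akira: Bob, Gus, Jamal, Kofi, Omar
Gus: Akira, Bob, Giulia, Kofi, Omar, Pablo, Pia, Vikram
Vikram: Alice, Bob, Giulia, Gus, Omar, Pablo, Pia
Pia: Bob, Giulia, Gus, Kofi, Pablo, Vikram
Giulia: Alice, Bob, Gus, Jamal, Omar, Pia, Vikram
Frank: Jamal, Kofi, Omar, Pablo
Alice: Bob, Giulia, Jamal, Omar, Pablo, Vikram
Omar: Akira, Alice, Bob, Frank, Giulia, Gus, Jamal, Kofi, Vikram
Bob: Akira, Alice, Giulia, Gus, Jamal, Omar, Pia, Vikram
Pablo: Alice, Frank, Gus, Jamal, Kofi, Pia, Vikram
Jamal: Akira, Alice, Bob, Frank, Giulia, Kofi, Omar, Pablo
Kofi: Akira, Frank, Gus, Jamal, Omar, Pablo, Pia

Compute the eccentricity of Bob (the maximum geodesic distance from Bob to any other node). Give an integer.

Distances from Bob: Akira:1, Alice:1, Frank:2, Giulia:1, Gus:1, Jamal:1, Kofi:2, Omar:1, Pablo:2, Pia:1, Vikram:1.
The largest is 2 (to Pablo, Kofi, and Frank), so the eccentricity of Bob is 2.

2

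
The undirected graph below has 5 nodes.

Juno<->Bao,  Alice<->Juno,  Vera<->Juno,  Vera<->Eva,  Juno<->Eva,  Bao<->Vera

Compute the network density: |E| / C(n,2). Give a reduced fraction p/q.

There are 6 edges and 5 nodes, so the maximum possible is C(5,2) = 10.
Density = 6/10 = 3/5.

3/5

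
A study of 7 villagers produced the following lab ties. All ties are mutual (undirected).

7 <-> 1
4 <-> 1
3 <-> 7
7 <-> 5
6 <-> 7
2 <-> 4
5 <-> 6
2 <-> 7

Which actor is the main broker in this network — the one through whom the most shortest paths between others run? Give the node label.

Unnormalized betweenness of each node: 1:2, 2:2, 3:0, 4:1/2, 5:0, 6:0, 7:23/2.
7 has the largest value, 23/2, making it the main broker — the node through which the most shortest paths run.

7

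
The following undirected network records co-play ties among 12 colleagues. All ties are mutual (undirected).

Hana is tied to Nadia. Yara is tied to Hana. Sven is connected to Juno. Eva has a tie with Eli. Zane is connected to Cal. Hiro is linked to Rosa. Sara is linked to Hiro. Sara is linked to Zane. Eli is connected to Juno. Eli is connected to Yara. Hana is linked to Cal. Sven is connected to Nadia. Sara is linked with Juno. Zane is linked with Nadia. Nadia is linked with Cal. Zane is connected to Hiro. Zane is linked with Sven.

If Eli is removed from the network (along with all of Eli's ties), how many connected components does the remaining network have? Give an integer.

2

Without Eli, the remaining ties split the others into: {Eva}; {Cal, Hana, Hiro, Juno, Nadia, Rosa, Sara, Sven, Yara, Zane}.
That's 2 separate components.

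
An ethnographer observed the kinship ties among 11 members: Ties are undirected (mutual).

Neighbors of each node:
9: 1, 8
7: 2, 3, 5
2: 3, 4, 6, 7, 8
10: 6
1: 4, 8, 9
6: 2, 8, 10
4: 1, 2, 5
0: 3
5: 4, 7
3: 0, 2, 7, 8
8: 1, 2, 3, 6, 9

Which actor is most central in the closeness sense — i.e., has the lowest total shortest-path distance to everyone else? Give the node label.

2

Farness (sum of distances to all others) for each node — 0:26, 1:20, 2:15, 3:17, 4:19, 5:24, 6:19, 7:20, 8:16, 9:22, 10:28.
The smallest farness is 15, for 2, so 2 has the highest closeness.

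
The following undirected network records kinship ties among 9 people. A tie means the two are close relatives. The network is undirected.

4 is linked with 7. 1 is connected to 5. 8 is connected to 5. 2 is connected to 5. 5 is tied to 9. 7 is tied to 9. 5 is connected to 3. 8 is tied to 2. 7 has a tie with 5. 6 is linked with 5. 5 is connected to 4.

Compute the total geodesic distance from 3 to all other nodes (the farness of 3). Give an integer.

15

Distances from 3: 1:2, 2:2, 4:2, 5:1, 6:2, 7:2, 8:2, 9:2.
Sum = 2 + 2 + 2 + 1 + 2 + 2 + 2 + 2 = 15.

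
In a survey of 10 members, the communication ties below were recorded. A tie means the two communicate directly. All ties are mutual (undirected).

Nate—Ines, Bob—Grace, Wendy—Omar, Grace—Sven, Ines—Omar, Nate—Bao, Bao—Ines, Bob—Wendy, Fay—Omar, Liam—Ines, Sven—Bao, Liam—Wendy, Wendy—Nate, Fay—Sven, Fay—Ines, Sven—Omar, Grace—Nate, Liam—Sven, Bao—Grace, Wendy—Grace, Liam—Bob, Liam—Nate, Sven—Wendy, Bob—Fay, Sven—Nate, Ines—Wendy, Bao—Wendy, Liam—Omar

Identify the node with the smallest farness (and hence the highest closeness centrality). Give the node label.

Farness (sum of distances to all others) for each node — Bao:13, Bob:14, Fay:14, Grace:13, Ines:12, Liam:12, Nate:12, Omar:13, Sven:11, Wendy:10.
The smallest farness is 10, for Wendy, so Wendy has the highest closeness.

Wendy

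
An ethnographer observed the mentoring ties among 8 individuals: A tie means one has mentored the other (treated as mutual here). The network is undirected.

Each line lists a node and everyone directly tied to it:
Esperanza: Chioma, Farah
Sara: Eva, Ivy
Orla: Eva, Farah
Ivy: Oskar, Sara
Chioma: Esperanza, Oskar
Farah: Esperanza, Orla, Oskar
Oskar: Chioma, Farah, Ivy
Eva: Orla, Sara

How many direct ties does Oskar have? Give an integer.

3

Oskar is directly tied to Chioma, Farah, and Ivy. That is 3 neighbors, so the degree of Oskar is 3.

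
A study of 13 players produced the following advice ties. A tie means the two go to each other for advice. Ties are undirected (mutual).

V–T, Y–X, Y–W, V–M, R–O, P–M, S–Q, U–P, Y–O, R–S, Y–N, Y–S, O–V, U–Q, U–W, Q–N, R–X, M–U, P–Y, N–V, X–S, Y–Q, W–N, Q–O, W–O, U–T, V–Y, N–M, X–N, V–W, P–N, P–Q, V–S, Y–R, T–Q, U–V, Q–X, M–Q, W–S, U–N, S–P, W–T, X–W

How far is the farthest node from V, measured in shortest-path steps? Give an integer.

2

Distances from V: M:1, N:1, O:1, P:2, Q:2, R:2, S:1, T:1, U:1, W:1, X:2, Y:1.
The largest is 2 (to Q, P, R, and X), so the eccentricity of V is 2.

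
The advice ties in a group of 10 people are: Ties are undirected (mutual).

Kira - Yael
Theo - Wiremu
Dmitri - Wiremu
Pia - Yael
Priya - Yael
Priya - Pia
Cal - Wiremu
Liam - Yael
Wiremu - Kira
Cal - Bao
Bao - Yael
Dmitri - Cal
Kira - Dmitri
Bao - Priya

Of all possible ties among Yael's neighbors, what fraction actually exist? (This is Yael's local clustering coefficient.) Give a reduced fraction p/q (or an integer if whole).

Yael's neighbors: Bao, Kira, Liam, Pia, and Priya (k = 5).
Possible neighbor pairs: C(5,2) = 10. Edges among them: Bao–Priya, Pia–Priya → e = 2.
Clustering(Yael) = 2/10 = 1/5.

1/5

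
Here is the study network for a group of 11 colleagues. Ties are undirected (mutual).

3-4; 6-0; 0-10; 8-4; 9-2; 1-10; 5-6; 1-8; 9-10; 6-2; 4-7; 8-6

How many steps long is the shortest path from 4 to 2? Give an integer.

One shortest route is 4 – 8 – 6 – 2, which uses 3 edges, and at distance 2 from 4 we only reach {1, 6}, which does not include 2. So d(4,2) = 3.

3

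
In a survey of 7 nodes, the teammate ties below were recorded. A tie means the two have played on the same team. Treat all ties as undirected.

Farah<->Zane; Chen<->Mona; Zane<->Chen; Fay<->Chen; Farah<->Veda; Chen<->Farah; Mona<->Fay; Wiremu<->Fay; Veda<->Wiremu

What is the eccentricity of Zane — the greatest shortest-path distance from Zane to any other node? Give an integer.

3

Distances from Zane: Chen:1, Farah:1, Fay:2, Mona:2, Veda:2, Wiremu:3.
The largest is 3 (to Wiremu), so the eccentricity of Zane is 3.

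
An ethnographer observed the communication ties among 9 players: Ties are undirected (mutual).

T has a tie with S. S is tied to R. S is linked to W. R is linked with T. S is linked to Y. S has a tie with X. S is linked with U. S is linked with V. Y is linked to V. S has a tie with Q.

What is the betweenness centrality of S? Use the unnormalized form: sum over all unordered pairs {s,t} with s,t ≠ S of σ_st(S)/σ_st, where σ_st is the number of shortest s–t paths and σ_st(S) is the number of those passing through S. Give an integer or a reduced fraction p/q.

Pairs whose geodesics pass through S — V–W: 1; V–X: 1; V–U: 1; V–T: 1; V–R: 1; V–Q: 1; Y–W: 1; Y–X: 1; Y–U: 1; Y–T: 1; Y–R: 1; Y–Q: 1; W–X: 1; W–U: 1 … (+12 more pairs).
All other pairs contribute 0.
Summing the contributions gives betweenness(S) = 26.

26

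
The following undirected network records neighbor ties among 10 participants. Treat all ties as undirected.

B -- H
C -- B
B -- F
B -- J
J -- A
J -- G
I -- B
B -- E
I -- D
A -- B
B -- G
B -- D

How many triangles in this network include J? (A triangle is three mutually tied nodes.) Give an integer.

J's neighbors: A, B, and G.
Neighbor pairs that are themselves tied: J–A–B; J–B–G. Each forms one triangle with J, for 2 in total.

2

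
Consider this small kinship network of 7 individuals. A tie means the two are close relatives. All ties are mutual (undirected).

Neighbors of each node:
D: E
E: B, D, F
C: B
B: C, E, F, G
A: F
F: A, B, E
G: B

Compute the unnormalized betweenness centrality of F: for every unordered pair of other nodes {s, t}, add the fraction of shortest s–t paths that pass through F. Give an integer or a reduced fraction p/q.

Pairs whose geodesics pass through F — D–A: 1; G–A: 1; B–A: 1; C–A: 1; A–E: 1.
All other pairs contribute 0.
Summing the contributions gives betweenness(F) = 5.

5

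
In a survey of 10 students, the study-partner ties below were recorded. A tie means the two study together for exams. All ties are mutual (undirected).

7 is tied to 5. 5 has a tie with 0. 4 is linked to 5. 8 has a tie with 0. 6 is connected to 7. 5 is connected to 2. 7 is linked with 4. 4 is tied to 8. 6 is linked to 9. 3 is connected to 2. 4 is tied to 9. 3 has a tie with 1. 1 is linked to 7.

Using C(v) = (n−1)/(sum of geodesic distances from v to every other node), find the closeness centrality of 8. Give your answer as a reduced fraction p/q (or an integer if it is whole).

3/7

Distances from 8: 0:1, 1:3, 2:3, 3:4, 4:1, 5:2, 6:3, 7:2, 9:2. Sum = 21.
n = 10, so closeness = 9/21 = 3/7.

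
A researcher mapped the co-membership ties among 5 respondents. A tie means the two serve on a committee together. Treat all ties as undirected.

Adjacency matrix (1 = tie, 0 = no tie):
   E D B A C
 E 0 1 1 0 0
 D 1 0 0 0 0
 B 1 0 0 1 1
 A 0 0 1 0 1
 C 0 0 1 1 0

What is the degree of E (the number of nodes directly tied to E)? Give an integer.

2

E is directly tied to B and D. That is 2 neighbors, so the degree of E is 2.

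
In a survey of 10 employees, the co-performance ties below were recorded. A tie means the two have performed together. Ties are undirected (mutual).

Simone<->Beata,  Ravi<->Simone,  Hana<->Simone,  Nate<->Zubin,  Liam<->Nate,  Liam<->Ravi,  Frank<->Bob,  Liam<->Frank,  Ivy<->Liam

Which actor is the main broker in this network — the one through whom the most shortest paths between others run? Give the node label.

Unnormalized betweenness of each node: Beata:0, Bob:0, Frank:8, Hana:0, Ivy:0, Liam:28, Nate:8, Ravi:18, Simone:15, Zubin:0.
Liam has the largest value, 28, making it the main broker — the node through which the most shortest paths run.

Liam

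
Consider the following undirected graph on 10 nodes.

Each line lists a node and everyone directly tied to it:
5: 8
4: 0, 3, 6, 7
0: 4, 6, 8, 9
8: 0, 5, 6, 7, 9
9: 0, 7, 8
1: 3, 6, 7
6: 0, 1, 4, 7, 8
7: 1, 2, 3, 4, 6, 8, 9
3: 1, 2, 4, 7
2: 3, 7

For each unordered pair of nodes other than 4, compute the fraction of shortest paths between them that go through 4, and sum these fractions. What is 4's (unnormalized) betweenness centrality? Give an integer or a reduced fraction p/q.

Pairs whose geodesics pass through 4 — 2–0: 2/5; 6–3: 1/3; 3–0: 1; 0–7: 1/4.
All other pairs contribute 0.
Summing the contributions gives betweenness(4) = 119/60.

119/60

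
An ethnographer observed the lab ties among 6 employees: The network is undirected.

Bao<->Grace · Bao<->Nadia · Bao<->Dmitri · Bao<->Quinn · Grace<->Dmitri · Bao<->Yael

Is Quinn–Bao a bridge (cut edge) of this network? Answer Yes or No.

Without the Quinn–Bao edge there is no alternate route between Quinn and Bao, so the network disconnects. It is a bridge.

Yes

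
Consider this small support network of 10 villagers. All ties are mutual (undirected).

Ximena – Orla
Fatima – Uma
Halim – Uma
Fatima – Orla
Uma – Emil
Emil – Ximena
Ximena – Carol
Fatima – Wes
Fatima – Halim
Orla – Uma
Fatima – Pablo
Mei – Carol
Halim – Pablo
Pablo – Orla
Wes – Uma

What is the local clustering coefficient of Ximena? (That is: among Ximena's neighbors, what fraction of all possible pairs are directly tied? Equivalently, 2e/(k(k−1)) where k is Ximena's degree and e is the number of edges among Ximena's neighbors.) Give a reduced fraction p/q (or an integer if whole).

0

Ximena's neighbors: Carol, Emil, and Orla (k = 3).
Possible neighbor pairs: C(3,2) = 3. Edges among them: none → e = 0.
Clustering(Ximena) = 0/3 = 0.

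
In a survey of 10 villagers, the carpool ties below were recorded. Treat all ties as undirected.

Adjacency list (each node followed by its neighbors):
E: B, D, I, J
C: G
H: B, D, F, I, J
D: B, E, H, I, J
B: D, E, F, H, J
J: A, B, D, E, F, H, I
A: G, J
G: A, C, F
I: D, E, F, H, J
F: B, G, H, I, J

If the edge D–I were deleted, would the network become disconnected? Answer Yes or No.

No

Even without that edge, D still reaches I via D – J – I, so the network stays connected. Not a bridge.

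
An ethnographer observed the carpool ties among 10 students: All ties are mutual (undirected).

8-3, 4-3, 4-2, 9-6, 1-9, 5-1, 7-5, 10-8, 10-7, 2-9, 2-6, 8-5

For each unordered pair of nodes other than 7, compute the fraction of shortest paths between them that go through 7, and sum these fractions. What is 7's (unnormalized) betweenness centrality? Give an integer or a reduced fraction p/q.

11/6

Pairs whose geodesics pass through 7 — 10–6: 1/3; 10–9: 1/2; 10–1: 1/2; 10–5: 1/2.
All other pairs contribute 0.
Summing the contributions gives betweenness(7) = 11/6.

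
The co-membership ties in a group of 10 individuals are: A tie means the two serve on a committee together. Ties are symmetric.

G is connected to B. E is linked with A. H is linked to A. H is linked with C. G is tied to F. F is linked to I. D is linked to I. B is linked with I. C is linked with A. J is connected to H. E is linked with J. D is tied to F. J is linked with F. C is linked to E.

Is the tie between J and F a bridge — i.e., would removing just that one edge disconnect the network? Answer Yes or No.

Yes

Without the J–F edge there is no alternate route between J and F, so the network disconnects. It is a bridge.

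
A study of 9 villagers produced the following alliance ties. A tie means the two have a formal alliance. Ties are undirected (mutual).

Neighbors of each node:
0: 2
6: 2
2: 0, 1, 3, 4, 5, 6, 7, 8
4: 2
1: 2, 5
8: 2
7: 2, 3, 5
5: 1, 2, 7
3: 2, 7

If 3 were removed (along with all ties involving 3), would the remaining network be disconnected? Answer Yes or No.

Even without 3, every remaining node can still reach every other (the residual graph is connected), so 3 is not a cut vertex.

No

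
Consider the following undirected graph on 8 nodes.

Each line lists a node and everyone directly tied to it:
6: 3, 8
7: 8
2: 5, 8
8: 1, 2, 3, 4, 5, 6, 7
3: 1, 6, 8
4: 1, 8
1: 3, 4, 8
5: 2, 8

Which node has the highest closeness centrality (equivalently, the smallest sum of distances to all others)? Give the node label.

Farness (sum of distances to all others) for each node — 1:11, 2:12, 3:11, 4:12, 5:12, 6:12, 7:13, 8:7.
The smallest farness is 7, for 8, so 8 has the highest closeness.

8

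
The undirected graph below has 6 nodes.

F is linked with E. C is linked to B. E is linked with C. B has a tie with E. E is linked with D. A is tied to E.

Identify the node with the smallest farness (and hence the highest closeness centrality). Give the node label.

Farness (sum of distances to all others) for each node — A:9, B:8, C:8, D:9, E:5, F:9.
The smallest farness is 5, for E, so E has the highest closeness.

E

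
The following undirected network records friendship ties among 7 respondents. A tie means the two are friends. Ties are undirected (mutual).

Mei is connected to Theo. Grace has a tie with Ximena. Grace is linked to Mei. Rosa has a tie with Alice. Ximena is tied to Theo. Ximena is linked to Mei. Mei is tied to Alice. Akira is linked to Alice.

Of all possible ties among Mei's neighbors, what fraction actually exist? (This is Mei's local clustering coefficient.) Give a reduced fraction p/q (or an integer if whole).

Mei's neighbors: Alice, Grace, Theo, and Ximena (k = 4).
Possible neighbor pairs: C(4,2) = 6. Edges among them: Grace–Ximena, Theo–Ximena → e = 2.
Clustering(Mei) = 2/6 = 1/3.

1/3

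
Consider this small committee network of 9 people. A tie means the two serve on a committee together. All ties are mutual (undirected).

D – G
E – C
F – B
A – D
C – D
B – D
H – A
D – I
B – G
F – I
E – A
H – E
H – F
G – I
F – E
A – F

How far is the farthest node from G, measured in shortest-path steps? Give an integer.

Distances from G: A:2, B:1, C:2, D:1, E:3, F:2, H:3, I:1.
The largest is 3 (to E and H), so the eccentricity of G is 3.

3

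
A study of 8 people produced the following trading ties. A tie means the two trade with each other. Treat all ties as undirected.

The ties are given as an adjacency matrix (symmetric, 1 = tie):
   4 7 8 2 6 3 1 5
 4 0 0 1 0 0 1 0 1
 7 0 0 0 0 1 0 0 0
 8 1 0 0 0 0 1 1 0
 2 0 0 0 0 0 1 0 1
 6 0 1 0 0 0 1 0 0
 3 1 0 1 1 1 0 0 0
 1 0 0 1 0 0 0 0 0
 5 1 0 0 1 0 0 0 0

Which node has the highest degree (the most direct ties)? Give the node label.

3

Degrees — 1:1, 2:2, 3:4, 4:3, 5:2, 6:2, 7:1, 8:3.
The maximum is 4, attained only by 3.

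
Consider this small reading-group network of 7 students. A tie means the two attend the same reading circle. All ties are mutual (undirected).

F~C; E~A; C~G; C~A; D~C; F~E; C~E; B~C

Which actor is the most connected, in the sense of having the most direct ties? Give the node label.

C

Degrees — A:2, B:1, C:6, D:1, E:3, F:2, G:1.
The maximum is 6, attained only by C.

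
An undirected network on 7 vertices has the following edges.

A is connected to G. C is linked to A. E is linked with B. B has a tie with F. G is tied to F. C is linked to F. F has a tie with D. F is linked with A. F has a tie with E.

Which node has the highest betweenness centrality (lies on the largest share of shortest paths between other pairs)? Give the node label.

Unnormalized betweenness of each node: A:1/2, B:0, C:0, D:0, E:0, F:23/2, G:0.
F has the largest value, 23/2, making it the main broker — the node through which the most shortest paths run.

F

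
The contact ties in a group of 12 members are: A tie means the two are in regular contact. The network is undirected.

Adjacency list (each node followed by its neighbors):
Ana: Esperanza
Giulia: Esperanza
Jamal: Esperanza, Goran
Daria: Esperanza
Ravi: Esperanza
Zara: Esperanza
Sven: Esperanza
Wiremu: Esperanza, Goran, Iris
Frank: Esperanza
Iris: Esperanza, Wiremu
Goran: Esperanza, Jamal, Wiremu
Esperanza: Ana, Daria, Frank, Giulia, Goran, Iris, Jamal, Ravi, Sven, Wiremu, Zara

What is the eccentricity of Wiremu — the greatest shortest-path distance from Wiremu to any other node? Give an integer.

2

Distances from Wiremu: Ana:2, Daria:2, Esperanza:1, Frank:2, Giulia:2, Goran:1, Iris:1, Jamal:2, Ravi:2, Sven:2, Zara:2.
The largest is 2 (to Ana, Sven, Daria, Zara, Ravi, Giulia, Jamal, and Frank), so the eccentricity of Wiremu is 2.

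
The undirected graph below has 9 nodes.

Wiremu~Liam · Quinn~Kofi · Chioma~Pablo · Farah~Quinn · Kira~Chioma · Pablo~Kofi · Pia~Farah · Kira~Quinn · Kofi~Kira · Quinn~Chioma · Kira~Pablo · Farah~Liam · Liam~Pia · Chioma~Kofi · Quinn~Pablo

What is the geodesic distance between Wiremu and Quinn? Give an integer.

3

One shortest route is Wiremu – Liam – Farah – Quinn, which uses 3 edges, and at distance 2 from Wiremu we only reach {Farah, Pia}, which does not include Quinn. So d(Wiremu,Quinn) = 3.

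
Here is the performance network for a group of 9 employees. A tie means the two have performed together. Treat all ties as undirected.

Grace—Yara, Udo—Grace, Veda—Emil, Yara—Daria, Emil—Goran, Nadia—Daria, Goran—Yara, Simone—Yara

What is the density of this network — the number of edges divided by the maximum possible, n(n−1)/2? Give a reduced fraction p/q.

There are 8 edges and 9 nodes, so the maximum possible is C(9,2) = 36.
Density = 8/36 = 2/9.

2/9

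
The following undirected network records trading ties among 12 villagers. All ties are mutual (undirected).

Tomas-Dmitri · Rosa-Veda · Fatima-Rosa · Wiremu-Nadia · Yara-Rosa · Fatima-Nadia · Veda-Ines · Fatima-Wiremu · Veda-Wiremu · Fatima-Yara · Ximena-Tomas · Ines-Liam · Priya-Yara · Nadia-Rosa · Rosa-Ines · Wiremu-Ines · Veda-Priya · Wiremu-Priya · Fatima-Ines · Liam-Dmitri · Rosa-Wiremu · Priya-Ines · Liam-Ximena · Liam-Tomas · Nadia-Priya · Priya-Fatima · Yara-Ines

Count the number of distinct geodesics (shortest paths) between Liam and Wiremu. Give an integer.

1

The shortest distance is 2, and the only length-2 path is Liam–Ines–Wiremu. So there is exactly 1 shortest path.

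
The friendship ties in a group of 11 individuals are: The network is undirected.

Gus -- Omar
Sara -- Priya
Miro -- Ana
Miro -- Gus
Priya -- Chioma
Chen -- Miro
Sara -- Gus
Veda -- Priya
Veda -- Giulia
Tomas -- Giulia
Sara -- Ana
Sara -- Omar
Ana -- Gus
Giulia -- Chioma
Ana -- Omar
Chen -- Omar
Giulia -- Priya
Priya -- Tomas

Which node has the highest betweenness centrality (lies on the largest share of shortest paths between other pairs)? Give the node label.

Priya

Unnormalized betweenness of each node: Ana:10/3, Chen:1/3, Chioma:0, Giulia:3/2, Gus:10/3, Miro:1, Omar:7, Priya:51/2, Sara:25, Tomas:0, Veda:0.
Priya has the largest value, 51/2, making it the main broker — the node through which the most shortest paths run.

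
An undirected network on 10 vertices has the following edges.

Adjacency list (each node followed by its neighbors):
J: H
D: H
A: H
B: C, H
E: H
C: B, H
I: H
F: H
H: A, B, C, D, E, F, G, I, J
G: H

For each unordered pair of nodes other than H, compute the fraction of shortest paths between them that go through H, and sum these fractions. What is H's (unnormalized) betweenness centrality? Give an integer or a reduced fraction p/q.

35

Pairs whose geodesics pass through H — B–J: 1; B–G: 1; B–D: 1; B–F: 1; B–E: 1; B–I: 1; B–A: 1; J–C: 1; J–G: 1; J–D: 1; J–F: 1; J–E: 1; J–I: 1; J–A: 1 … (+21 more pairs).
All other pairs contribute 0.
Summing the contributions gives betweenness(H) = 35.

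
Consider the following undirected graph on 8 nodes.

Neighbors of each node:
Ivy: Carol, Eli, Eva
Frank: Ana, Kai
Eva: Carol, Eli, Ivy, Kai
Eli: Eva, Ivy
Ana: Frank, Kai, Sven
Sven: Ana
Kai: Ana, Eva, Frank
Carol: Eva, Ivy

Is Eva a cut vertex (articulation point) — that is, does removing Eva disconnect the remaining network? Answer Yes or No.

Yes

Removing Eva leaves {Carol, Eli, and Ivy} with no path to {Ana, Frank, Kai, and Sven}, so the network splits into 2 components. Eva is a cut vertex.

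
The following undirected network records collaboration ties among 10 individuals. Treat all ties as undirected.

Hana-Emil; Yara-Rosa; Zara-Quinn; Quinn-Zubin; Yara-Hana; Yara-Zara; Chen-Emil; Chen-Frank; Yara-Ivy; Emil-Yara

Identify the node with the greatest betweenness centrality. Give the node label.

Unnormalized betweenness of each node: Chen:8, Emil:14, Frank:0, Hana:0, Ivy:0, Quinn:8, Rosa:0, Yara:27, Zara:14, Zubin:0.
Yara has the largest value, 27, making it the main broker — the node through which the most shortest paths run.

Yara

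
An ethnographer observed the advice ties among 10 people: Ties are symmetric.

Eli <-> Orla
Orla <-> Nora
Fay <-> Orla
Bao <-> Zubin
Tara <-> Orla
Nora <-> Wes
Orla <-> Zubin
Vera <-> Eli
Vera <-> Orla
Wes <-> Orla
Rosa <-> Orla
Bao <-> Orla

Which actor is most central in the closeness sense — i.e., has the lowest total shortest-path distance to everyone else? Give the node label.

Orla

Farness (sum of distances to all others) for each node — Bao:16, Eli:16, Fay:17, Nora:16, Orla:9, Rosa:17, Tara:17, Vera:16, Wes:16, Zubin:16.
The smallest farness is 9, for Orla, so Orla has the highest closeness.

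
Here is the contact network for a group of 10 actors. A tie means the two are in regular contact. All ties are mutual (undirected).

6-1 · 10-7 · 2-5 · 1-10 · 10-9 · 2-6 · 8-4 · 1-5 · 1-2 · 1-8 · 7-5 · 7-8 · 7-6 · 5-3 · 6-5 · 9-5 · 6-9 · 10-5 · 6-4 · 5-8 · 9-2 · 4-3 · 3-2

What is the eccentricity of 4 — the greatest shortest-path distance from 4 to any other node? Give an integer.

3

Distances from 4: 1:2, 2:2, 3:1, 5:2, 6:1, 7:2, 8:1, 9:2, 10:3.
The largest is 3 (to 10), so the eccentricity of 4 is 3.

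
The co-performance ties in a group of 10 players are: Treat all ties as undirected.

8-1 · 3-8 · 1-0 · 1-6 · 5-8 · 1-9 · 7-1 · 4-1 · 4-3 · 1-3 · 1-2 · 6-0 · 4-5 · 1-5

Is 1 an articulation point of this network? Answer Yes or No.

Yes

Removing 1 leaves {2} with no path to {0 and 6}, so the network splits into 5 components. 1 is a cut vertex.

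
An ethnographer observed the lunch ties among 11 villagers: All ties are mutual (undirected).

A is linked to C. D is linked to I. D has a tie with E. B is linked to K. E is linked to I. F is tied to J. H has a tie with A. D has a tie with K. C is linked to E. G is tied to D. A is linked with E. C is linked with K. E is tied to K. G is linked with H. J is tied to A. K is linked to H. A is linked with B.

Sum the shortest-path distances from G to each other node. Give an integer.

Distances from G: A:2, B:3, C:3, D:1, E:2, F:4, H:1, I:2, J:3, K:2.
Sum = 2 + 3 + 3 + 1 + 2 + 4 + 1 + 2 + 3 + 2 = 23.

23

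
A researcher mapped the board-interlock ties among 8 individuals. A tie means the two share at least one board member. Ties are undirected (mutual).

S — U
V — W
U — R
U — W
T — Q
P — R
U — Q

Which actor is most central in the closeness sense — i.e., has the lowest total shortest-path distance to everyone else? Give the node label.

Farness (sum of distances to all others) for each node — P:20, Q:14, R:14, S:16, T:20, U:10, V:20, W:14.
The smallest farness is 10, for U, so U has the highest closeness.

U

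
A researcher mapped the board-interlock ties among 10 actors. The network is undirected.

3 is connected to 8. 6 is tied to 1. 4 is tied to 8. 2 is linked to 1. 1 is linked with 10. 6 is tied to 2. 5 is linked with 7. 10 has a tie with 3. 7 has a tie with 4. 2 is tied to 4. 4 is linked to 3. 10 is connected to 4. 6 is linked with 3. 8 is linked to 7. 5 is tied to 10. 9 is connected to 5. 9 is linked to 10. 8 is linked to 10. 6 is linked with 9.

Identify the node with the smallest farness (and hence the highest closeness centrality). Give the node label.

Farness (sum of distances to all others) for each node — 1:16, 2:16, 3:14, 4:13, 5:16, 6:15, 7:17, 8:14, 9:15, 10:12.
The smallest farness is 12, for 10, so 10 has the highest closeness.

10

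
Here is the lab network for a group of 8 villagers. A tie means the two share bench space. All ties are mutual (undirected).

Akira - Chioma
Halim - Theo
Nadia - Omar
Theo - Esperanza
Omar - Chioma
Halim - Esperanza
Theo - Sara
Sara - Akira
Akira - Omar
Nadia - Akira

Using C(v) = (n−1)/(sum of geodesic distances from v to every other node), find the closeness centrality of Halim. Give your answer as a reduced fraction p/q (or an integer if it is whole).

7/19

Distances from Halim: Akira:3, Chioma:4, Esperanza:1, Nadia:4, Omar:4, Sara:2, Theo:1. Sum = 19.
n = 8, so closeness = 7/19.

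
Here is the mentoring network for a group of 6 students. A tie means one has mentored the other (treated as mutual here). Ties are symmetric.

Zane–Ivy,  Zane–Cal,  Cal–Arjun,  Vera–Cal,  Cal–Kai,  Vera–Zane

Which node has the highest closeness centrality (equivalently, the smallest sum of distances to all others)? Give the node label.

Farness (sum of distances to all others) for each node — Arjun:10, Cal:6, Ivy:11, Kai:10, Vera:8, Zane:7.
The smallest farness is 6, for Cal, so Cal has the highest closeness.

Cal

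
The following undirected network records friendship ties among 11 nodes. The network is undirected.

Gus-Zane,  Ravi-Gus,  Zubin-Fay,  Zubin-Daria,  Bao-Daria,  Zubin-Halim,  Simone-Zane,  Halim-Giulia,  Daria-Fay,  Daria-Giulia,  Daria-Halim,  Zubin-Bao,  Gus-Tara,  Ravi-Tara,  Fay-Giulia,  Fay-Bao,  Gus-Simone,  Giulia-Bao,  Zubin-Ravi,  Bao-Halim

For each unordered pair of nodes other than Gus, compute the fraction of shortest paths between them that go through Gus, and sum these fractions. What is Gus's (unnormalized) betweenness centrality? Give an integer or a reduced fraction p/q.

16

Pairs whose geodesics pass through Gus — Bao–Zane: 1; Bao–Simone: 1; Zubin–Zane: 1; Zubin–Simone: 1; Giulia–Zane: 4/4; Giulia–Simone: 4/4; Halim–Zane: 1; Halim–Simone: 1; Fay–Zane: 1; Fay–Simone: 1; Daria–Zane: 1; Daria–Simone: 1; Zane–Tara: 1; Zane–Ravi: 1 … (+2 more pairs).
All other pairs contribute 0.
Summing the contributions gives betweenness(Gus) = 16.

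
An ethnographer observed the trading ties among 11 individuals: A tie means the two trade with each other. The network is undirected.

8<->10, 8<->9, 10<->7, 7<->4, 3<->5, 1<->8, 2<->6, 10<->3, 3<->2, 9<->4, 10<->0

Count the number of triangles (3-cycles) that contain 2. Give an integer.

0

2's neighbors are 3 and 6, but none of them are tied to each other, so no triangle contains 2.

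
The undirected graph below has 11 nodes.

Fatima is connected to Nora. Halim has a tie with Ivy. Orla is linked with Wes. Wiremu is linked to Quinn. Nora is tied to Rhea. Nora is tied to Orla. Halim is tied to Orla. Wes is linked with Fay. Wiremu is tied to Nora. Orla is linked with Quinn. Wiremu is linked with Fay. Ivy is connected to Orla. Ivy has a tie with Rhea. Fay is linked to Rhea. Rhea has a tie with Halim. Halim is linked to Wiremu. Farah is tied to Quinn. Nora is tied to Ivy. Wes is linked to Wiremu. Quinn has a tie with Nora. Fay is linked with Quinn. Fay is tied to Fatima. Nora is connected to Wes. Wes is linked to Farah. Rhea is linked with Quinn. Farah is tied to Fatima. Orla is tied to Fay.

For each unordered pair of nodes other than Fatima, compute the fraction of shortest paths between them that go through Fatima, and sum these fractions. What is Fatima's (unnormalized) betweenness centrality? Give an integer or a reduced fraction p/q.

1

Pairs whose geodesics pass through Fatima — Ivy–Farah: 1/6; Nora–Fay: 1/6; Nora–Farah: 1/3; Fay–Farah: 1/3.
All other pairs contribute 0.
Summing the contributions gives betweenness(Fatima) = 1.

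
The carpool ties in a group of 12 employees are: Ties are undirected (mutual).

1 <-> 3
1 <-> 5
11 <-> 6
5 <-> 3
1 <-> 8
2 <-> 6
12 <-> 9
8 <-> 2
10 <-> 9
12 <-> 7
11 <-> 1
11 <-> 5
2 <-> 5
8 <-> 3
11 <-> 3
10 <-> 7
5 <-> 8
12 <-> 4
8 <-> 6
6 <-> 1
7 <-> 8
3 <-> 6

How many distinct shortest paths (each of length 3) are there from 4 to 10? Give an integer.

2

The shortest distance is 3. The length-3 paths are: 4–12–9–10; 4–12–7–10.
That gives 2 distinct shortest paths.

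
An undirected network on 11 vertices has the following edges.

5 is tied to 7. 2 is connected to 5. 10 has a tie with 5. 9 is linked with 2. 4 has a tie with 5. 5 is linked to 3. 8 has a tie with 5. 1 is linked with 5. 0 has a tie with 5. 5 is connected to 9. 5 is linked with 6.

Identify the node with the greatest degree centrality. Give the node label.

Degrees — 0:1, 1:1, 2:2, 3:1, 4:1, 5:10, 6:1, 7:1, 8:1, 9:2, 10:1.
The maximum is 10, attained only by 5.

5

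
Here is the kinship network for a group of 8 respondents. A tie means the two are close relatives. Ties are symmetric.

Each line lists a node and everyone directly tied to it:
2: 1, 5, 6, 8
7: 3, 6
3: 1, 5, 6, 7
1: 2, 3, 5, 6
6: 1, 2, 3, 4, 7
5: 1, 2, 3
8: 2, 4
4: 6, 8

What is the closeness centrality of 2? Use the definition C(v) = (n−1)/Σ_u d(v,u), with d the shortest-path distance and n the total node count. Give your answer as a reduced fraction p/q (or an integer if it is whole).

7/10

Distances from 2: 1:1, 3:2, 4:2, 5:1, 6:1, 7:2, 8:1. Sum = 10.
n = 8, so closeness = 7/10.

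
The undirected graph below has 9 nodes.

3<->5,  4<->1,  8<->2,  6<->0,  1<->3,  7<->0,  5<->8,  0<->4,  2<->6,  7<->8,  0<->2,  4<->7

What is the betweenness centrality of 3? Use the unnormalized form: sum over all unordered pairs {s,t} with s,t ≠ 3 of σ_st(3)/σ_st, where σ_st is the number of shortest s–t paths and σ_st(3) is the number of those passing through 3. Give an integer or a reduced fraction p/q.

2

Pairs whose geodesics pass through 3 — 8–1: 1/2; 5–1: 1; 5–4: 1/2.
All other pairs contribute 0.
Summing the contributions gives betweenness(3) = 2.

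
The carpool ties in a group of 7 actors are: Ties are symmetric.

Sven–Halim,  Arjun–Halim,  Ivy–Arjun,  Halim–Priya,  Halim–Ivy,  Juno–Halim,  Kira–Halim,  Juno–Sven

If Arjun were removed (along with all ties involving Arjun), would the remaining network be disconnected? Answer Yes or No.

Even without Arjun, every remaining node can still reach every other (the residual graph is connected), so Arjun is not a cut vertex.

No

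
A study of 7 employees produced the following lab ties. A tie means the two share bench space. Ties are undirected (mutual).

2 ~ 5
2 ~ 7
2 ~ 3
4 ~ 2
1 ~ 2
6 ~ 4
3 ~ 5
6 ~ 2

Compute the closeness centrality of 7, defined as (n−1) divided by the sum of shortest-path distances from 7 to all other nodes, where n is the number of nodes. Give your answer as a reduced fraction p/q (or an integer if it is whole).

6/11

Distances from 7: 1:2, 2:1, 3:2, 4:2, 5:2, 6:2. Sum = 11.
n = 7, so closeness = 6/11.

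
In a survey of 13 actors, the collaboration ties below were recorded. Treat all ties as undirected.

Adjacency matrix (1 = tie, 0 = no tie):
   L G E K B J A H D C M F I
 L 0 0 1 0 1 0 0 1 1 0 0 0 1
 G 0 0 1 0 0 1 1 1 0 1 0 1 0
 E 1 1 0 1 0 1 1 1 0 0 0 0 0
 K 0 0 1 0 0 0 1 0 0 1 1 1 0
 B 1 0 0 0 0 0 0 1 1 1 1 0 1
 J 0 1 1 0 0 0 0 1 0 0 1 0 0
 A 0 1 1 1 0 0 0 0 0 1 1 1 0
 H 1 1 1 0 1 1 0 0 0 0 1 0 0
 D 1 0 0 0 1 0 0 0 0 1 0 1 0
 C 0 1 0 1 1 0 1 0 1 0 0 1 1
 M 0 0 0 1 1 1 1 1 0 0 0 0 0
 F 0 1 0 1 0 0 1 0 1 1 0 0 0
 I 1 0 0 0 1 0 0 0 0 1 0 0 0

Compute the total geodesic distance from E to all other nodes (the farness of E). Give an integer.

18

Distances from E: A:1, B:2, C:2, D:2, F:2, G:1, H:1, I:2, J:1, K:1, L:1, M:2.
Sum = 1 + 2 + 2 + 2 + 2 + 1 + 1 + 2 + 1 + 1 + 1 + 2 = 18.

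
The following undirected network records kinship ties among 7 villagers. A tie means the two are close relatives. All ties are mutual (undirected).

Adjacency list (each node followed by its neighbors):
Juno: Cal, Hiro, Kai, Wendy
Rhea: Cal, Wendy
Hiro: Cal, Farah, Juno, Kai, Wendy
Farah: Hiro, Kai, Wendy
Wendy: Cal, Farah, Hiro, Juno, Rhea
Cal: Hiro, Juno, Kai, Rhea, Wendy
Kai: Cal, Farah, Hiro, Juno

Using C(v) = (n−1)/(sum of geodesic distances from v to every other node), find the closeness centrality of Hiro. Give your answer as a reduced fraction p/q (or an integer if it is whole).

Distances from Hiro: Cal:1, Farah:1, Juno:1, Kai:1, Rhea:2, Wendy:1. Sum = 7.
n = 7, so closeness = 6/7.

6/7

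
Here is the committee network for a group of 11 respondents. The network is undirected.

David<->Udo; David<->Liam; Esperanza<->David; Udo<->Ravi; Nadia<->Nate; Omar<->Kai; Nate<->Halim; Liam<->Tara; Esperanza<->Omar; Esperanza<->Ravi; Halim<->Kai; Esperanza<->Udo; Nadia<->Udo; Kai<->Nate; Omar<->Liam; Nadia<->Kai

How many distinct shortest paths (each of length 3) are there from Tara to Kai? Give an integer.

1

The shortest distance is 3, and the only length-3 path is Tara–Liam–Omar–Kai. So there is exactly 1 shortest path.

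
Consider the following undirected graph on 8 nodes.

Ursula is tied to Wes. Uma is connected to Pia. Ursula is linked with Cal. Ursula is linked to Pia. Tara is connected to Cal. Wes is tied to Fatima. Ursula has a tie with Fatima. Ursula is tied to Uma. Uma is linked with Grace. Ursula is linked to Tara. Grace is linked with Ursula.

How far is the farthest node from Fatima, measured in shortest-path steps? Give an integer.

2

Distances from Fatima: Cal:2, Grace:2, Pia:2, Tara:2, Uma:2, Ursula:1, Wes:1.
The largest is 2 (to Tara, Uma, Grace, Pia, and Cal), so the eccentricity of Fatima is 2.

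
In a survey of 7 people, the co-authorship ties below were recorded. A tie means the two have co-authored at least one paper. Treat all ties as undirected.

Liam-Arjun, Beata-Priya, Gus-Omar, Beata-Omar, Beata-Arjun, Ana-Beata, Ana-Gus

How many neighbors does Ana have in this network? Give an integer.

Ana is directly tied to Beata and Gus. That is 2 neighbors, so the degree of Ana is 2.

2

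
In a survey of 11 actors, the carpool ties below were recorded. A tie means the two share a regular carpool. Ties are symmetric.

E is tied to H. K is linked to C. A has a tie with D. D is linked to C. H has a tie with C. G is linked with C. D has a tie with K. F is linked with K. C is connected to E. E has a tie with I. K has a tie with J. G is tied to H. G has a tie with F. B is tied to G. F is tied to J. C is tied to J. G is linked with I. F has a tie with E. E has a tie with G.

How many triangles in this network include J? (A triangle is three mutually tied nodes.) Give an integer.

2

J's neighbors: C, F, and K.
Neighbor pairs that are themselves tied: J–C–K; J–F–K. Each forms one triangle with J, for 2 in total.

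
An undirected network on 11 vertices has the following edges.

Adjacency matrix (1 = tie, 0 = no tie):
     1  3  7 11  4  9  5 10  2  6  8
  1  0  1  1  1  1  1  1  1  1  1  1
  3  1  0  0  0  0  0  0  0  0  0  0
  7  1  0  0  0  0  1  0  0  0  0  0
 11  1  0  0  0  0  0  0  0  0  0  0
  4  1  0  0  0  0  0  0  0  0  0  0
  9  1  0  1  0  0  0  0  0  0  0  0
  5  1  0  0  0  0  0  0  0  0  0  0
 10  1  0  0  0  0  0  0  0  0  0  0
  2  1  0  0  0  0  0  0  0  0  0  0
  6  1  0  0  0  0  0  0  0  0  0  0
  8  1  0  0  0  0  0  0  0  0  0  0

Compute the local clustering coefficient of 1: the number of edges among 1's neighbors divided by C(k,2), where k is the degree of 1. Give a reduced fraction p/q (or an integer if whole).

1's neighbors: 2, 3, 4, 5, 6, 7, 8, 9, 10, and 11 (k = 10).
Possible neighbor pairs: C(10,2) = 45. Edges among them: 7–9 → e = 1.
Clustering(1) = 1/45.

1/45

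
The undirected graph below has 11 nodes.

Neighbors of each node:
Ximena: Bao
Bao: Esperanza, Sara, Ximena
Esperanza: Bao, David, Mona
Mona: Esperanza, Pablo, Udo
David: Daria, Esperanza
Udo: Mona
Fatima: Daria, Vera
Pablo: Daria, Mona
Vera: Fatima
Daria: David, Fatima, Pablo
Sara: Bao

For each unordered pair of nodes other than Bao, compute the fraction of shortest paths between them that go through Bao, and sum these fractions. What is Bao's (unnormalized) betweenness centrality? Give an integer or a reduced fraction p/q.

Pairs whose geodesics pass through Bao — Udo–Ximena: 1; Udo–Sara: 1; Ximena–Daria: 1; Ximena–David: 1; Ximena–Mona: 1; Ximena–Vera: 1; Ximena–Fatima: 1; Ximena–Esperanza: 1; Ximena–Pablo: 1; Ximena–Sara: 1; Daria–Sara: 1; David–Sara: 1; Mona–Sara: 1; Vera–Sara: 1 … (+3 more pairs).
All other pairs contribute 0.
Summing the contributions gives betweenness(Bao) = 17.

17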